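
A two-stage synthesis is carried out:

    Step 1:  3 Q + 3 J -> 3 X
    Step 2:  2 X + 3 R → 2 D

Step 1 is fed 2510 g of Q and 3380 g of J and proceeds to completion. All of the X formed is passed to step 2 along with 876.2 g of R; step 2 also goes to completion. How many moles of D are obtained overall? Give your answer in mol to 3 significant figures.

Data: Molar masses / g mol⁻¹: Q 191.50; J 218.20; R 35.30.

13.1 mol

Step 1:
n(Q) = 2510 / 191.50 = 13.11 mol
n(J) = 3380 / 218.20 = 15.49 mol
n/ν → Q: 4.370, J: 5.163; Q is limiting.
n(X) produced = (3/3) × 13.11 = 13.11 mol
Step 2:
n(X) available = 13.11 mol
n(R) = 876.2 / 35.30 = 24.82 mol
n/ν → X: 6.555, R: 8.273; X is limiting.
n(D) = (2/2) × 13.11 = 13.11 mol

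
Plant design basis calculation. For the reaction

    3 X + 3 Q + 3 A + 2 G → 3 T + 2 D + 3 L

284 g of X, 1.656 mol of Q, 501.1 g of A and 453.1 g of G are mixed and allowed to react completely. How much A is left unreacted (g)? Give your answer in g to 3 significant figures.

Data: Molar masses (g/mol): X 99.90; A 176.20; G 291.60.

209 g

n(X) = 284.0 / 99.90 = 2.843 mol
n(Q) = 1.656 mol
n(A) = 501.1 / 176.20 = 2.844 mol
n(G) = 453.1 / 291.60 = 1.554 mol
n/ν for X = 2.843/3 = 0.9477
n/ν for Q = 1.656/3 = 0.5520
n/ν for A = 2.844/3 = 0.9480
n/ν for G = 1.554/2 = 0.7770
Smallest n/ν is Q → limiting reagent.
A consumed = (3/3) × 1.656 = 1.656 mol
A remaining = 2.844 − 1.656 = 1.188 mol
mass = 1.188 × 176.20 = 209.3 g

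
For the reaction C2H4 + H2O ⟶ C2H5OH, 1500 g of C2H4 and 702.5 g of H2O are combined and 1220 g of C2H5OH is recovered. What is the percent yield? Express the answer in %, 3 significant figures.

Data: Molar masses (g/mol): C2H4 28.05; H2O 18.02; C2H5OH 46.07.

67.9 %

n(C2H4) = 1500 / 28.05 = 53.48 mol
n(H2O) = 702.5 / 18.02 = 38.98 mol
n/ν → C2H4: 53.48, H2O: 38.98; H2O is limiting.
theoretical n(C2H5OH) = (1/1) × 38.98 = 38.98 mol → 1796 g
% yield = 1220 / 1796 × 100 = 67.93 %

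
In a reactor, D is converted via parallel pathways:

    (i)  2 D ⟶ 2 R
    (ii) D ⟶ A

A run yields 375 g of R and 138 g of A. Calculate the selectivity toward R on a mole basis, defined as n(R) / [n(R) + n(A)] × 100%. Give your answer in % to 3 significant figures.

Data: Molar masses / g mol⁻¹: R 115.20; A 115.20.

n(R) = 375 / 115.20 = 3.255 mol
n(A) = 138 / 115.20 = 1.198 mol
selectivity = 3.255/(3.255+1.198) × 100 = 73.10 %

73.1 %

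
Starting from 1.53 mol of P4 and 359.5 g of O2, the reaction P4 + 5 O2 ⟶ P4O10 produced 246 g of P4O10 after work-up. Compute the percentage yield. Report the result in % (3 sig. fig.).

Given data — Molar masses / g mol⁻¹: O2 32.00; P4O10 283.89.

56.6 %

n(P4) = 1.530 mol
n(O2) = 359.5 / 32.00 = 11.23 mol
n/ν → P4: 1.530, O2: 2.246; P4 is limiting.
theoretical n(P4O10) = (1/1) × 1.530 = 1.530 mol → 434.4 g
% yield = 246 / 434.4 × 100 = 56.63 %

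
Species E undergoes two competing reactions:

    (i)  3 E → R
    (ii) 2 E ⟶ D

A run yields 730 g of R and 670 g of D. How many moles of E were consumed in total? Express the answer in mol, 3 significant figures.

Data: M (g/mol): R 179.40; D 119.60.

23.4 mol

n(R) = 730 / 179.40 = 4.069 mol
n(D) = 670 / 119.60 = 5.602 mol
n(E) via (i) = (3/1)×4.069 = 12.21 mol
n(E) via (ii) = (2/1)×5.602 = 11.20 mol
total n(E) = 12.21 + 11.20 = 23.41 mol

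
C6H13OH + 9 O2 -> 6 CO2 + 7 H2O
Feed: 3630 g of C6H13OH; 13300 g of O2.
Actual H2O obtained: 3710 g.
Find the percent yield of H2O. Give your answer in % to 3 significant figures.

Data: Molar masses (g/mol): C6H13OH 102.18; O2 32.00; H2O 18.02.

82.8 %

n(C6H13OH) = 3630 / 102.18 = 35.53 mol
n(O2) = 13300 / 32.00 = 415.6 mol
n/ν for C6H13OH = 35.53/1 = 35.53
n/ν for O2 = 415.6/9 = 46.18
Smallest n/ν is C6H13OH → limiting reagent.
theoretical n(H2O) = (7/1) × 35.53 = 248.7 mol → 4482 g
% yield = 3710 / 4482 × 100 = 82.78 %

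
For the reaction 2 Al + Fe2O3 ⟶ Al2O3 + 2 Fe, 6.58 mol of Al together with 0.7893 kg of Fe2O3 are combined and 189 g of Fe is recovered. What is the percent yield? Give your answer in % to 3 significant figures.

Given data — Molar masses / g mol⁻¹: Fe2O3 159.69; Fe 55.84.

n(Al) = 6.580 mol
n(Fe2O3) = 0.7893×1000 / 159.69 = 4.943 mol
n/ν for Al = 6.580/2 = 3.290
n/ν for Fe2O3 = 4.943/1 = 4.943
Smallest n/ν is Al → limiting reagent.
theoretical n(Fe) = (2/2) × 6.580 = 6.580 mol → 367.4 g
% yield = 189 / 367.4 × 100 = 51.44 %

51.4 %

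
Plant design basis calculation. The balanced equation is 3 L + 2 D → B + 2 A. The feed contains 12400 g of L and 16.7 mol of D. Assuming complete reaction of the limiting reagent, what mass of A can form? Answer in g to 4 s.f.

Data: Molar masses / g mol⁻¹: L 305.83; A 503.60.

n(L) = 12400 / 305.83 = 40.55 mol
n(D) = 16.70 mol
n/ν → L: 13.52, D: 8.350; D is limiting.
n(A) = (2/2) × 16.70 = 16.70 mol
mass = 16.70 × 503.60 = 8410 g

8410 g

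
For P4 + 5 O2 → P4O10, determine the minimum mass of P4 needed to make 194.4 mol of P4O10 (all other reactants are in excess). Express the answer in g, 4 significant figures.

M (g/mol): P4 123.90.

n(P4O10) = 194.4 mol
n(P4) = (1/1) × 194.4 = 194.4 mol
mass = 194.4 × 123.90 = 24090 g

24090 g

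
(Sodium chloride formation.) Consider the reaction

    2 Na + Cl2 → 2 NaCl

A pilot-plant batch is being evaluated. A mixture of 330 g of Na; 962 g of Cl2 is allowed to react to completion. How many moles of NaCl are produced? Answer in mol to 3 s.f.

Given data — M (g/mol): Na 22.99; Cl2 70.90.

14.4 mol

n(Na) = 330.0 / 22.99 = 14.35 mol
n(Cl2) = 962.0 / 70.90 = 13.57 mol
n/ν for Na = 14.35/2 = 7.175
n/ν for Cl2 = 13.57/1 = 13.57
Smallest n/ν is Na → limiting reagent.
n(NaCl) = (2/2) × 14.35 = 14.35 mol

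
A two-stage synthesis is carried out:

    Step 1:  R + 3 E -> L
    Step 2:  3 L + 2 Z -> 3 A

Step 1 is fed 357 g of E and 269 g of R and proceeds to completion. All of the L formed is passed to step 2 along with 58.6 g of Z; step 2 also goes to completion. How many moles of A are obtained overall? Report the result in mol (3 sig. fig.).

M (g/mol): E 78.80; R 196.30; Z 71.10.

1.24 mol

Step 1:
n(E) = 357.0 / 78.80 = 4.530 mol
n(R) = 269.0 / 196.30 = 1.370 mol
n/ν for E = 4.530/3 = 1.510
n/ν for R = 1.370/1 = 1.370
Smallest n/ν is R → limiting reagent.
n(L) produced = (1/1) × 1.370 = 1.370 mol
Step 2:
n(L) available = 1.370 mol
n(Z) = 58.60 / 71.10 = 0.8242 mol
n/ν for L = 1.370/3 = 0.4567
n/ν for Z = 0.8242/2 = 0.4121
Smallest n/ν is Z → limiting reagent.
n(A) = (3/2) × 0.8242 = 1.236 mol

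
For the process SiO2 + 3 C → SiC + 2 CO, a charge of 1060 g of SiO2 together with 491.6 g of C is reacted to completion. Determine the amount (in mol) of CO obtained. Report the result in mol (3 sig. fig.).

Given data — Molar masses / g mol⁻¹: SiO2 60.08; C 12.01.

27.3 mol

n(SiO2) = 1060 / 60.08 = 17.64 mol
n(C) = 491.6 / 12.01 = 40.93 mol
n/ν → SiO2: 17.64, C: 13.64; C is limiting.
n(CO) = (2/3) × 40.93 = 27.29 mol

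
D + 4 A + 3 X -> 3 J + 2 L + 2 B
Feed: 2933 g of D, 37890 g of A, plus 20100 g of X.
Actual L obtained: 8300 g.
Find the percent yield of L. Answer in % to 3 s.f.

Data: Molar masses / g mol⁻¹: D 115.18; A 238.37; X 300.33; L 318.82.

58.3 %

n(D) = 2933 / 115.18 = 25.46 mol
n(A) = 37890 / 238.37 = 159.0 mol
n(X) = 20100 / 300.33 = 66.93 mol
n/ν for D = 25.46/1 = 25.46
n/ν for A = 159.0/4 = 39.75
n/ν for X = 66.93/3 = 22.31
Smallest n/ν is X → limiting reagent.
theoretical n(L) = (2/3) × 66.93 = 44.62 mol → 14230 g
% yield = 8300 / 14230 × 100 = 58.33 %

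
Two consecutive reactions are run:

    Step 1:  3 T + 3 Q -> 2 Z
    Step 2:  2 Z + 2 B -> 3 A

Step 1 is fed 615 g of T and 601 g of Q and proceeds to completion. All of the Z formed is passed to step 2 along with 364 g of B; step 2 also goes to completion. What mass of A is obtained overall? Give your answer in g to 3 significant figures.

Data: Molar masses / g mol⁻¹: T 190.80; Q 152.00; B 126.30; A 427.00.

Step 1:
n(T) = 615.0 / 190.80 = 3.223 mol
n(Q) = 601.0 / 152.00 = 3.954 mol
n/ν for T = 3.223/3 = 1.074
n/ν for Q = 3.954/3 = 1.318
Smallest n/ν is T → limiting reagent.
n(Z) produced = (2/3) × 3.223 = 2.149 mol
Step 2:
n(Z) available = 2.149 mol
n(B) = 364.0 / 126.30 = 2.882 mol
n/ν for Z = 2.149/2 = 1.075
n/ν for B = 2.882/2 = 1.441
Smallest n/ν is Z → limiting reagent.
n(A) = (3/2) × 2.149 = 3.224 mol
mass = 3.224 × 427.00 = 1377 g

1380 g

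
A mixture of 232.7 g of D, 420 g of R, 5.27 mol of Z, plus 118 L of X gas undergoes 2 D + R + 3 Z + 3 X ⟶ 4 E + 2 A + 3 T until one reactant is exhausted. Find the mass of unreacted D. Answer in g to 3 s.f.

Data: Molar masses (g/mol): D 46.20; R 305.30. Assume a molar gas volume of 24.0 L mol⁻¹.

n(D) = 232.7 / 46.20 = 5.037 mol
n(R) = 420.0 / 305.30 = 1.376 mol
n(Z) = 5.270 mol
n(X) = 118.0 / 24.0 = 4.917 mol
n/ν → D: 2.519, R: 1.376, Z: 1.757, X: 1.639; R is limiting.
D consumed = (2/1) × 1.376 = 2.752 mol
D remaining = 5.037 − 2.752 = 2.285 mol
mass = 2.285 × 46.20 = 105.6 g

106 g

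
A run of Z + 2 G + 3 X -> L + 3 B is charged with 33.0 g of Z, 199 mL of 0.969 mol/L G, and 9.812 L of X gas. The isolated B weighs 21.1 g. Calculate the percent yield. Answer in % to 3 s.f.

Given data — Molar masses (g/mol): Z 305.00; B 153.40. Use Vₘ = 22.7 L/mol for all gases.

47.6 %

n(Z) = 33.00 / 305.00 = 0.1082 mol
n(G) = 0.969 × 199.0/1000 = 0.1928 mol
n(X) = 9.812 / 22.7 = 0.4322 mol
n/ν → Z: 0.1082, G: 0.09640, X: 0.1441; G is limiting.
theoretical n(B) = (3/2) × 0.1928 = 0.2892 mol → 44.36 g
% yield = 21.1 / 44.36 × 100 = 47.57 %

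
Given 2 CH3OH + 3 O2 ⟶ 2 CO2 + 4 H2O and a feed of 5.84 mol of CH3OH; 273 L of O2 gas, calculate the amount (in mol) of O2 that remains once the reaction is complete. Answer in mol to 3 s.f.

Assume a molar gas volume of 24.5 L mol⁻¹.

n(CH3OH) = 5.840 mol
n(O2) = 273.0 / 24.5 = 11.14 mol
n/ν for CH3OH = 5.840/2 = 2.920
n/ν for O2 = 11.14/3 = 3.713
Smallest n/ν is CH3OH → limiting reagent.
O2 consumed = (3/2) × 5.840 = 8.760 mol
O2 remaining = 11.14 − 8.760 = 2.380 mol

2.38 mol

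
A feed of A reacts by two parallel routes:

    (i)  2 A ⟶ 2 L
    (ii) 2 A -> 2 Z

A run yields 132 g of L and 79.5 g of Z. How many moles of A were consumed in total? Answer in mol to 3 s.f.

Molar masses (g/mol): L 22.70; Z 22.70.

n(L) = 132 / 22.70 = 5.815 mol
n(Z) = 79.5 / 22.70 = 3.502 mol
n(A) via (i) = (2/2)×5.815 = 5.815 mol
n(A) via (ii) = (2/2)×3.502 = 3.502 mol
total n(A) = 5.815 + 3.502 = 9.317 mol

9.32 mol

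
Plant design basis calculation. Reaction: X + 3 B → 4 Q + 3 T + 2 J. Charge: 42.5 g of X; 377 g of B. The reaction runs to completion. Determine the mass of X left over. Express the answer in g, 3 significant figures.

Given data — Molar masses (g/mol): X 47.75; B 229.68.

n(X) = 42.50 / 47.75 = 0.8901 mol
n(B) = 377.0 / 229.68 = 1.641 mol
n/ν for X = 0.8901/1 = 0.8901
n/ν for B = 1.641/3 = 0.5470
Smallest n/ν is B → limiting reagent.
X consumed = (1/3) × 1.641 = 0.5470 mol
X remaining = 0.8901 − 0.5470 = 0.3431 mol
mass = 0.3431 × 47.75 = 16.38 g

16.4 g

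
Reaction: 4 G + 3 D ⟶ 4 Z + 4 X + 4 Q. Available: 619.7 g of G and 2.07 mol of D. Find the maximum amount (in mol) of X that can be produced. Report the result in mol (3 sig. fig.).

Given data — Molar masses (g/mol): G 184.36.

2.76 mol

n(G) = 619.7 / 184.36 = 3.361 mol
n(D) = 2.070 mol
n/ν for G = 3.361/4 = 0.8403
n/ν for D = 2.070/3 = 0.6900
Smallest n/ν is D → limiting reagent.
n(X) = (4/3) × 2.070 = 2.760 mol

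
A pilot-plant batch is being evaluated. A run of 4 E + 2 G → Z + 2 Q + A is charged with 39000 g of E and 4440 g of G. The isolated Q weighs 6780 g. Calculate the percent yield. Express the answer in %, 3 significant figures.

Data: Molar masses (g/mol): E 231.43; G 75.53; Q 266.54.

n(E) = 39000 / 231.43 = 168.5 mol
n(G) = 4440 / 75.53 = 58.78 mol
n/ν for E = 168.5/4 = 42.13
n/ν for G = 58.78/2 = 29.39
Smallest n/ν is G → limiting reagent.
theoretical n(Q) = (2/2) × 58.78 = 58.78 mol → 15670 g
% yield = 6780 / 15670 × 100 = 43.27 %

43.3 %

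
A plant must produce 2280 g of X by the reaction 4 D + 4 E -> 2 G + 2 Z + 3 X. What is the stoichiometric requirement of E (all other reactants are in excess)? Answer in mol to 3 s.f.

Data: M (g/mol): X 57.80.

n(X) = 2280 / 57.80 = 39.45 mol
n(E) = (4/3) × 39.45 = 52.60 mol

52.6 mol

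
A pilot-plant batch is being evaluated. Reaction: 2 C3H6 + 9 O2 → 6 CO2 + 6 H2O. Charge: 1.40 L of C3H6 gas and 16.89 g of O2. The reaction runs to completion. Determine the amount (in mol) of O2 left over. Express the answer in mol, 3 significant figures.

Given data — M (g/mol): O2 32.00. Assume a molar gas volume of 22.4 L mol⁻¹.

n(C3H6) = 1.400 / 22.4 = 0.06250 mol
n(O2) = 16.89 / 32.00 = 0.5278 mol
n/ν for C3H6 = 0.06250/2 = 0.03125
n/ν for O2 = 0.5278/9 = 0.05864
Smallest n/ν is C3H6 → limiting reagent.
O2 consumed = (9/2) × 0.06250 = 0.2813 mol
O2 remaining = 0.5278 − 0.2813 = 0.2465 mol

0.247 mol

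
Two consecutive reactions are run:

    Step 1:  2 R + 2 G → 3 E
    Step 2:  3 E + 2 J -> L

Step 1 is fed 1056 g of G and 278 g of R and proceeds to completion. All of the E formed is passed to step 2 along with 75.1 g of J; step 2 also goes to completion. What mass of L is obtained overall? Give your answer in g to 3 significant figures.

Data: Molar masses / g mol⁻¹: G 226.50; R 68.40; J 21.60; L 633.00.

Step 1:
n(G) = 1056 / 226.50 = 4.662 mol
n(R) = 278.0 / 68.40 = 4.064 mol
n/ν → G: 2.331, R: 2.032; R is limiting.
n(E) produced = (3/2) × 4.064 = 6.096 mol
Step 2:
n(E) available = 6.096 mol
n(J) = 75.10 / 21.60 = 3.477 mol
n/ν → E: 2.032, J: 1.739; J is limiting.
n(L) = (1/2) × 3.477 = 1.739 mol
mass = 1.739 × 633.00 = 1101 g

1100 g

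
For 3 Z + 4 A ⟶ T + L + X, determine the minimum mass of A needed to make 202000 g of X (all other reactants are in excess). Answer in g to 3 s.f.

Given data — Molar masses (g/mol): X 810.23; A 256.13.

255000 g

n(X) = 202000 / 810.23 = 249.3 mol
n(A) = (4/1) × 249.3 = 997.2 mol
mass = 997.2 × 256.13 = 255400 g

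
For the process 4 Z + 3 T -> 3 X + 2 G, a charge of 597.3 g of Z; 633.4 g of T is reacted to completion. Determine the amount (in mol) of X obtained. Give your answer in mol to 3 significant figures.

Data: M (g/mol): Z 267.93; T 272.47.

n(Z) = 597.3 / 267.93 = 2.229 mol
n(T) = 633.4 / 272.47 = 2.325 mol
n/ν for Z = 2.229/4 = 0.5573
n/ν for T = 2.325/3 = 0.7750
Smallest n/ν is Z → limiting reagent.
n(X) = (3/4) × 2.229 = 1.672 mol

1.67 mol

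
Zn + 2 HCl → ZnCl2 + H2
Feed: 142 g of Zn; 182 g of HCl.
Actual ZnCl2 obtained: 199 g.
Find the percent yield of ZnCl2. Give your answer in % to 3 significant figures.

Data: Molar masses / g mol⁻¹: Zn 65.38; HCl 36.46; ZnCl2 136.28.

67.2 %

n(Zn) = 142.0 / 65.38 = 2.172 mol
n(HCl) = 182.0 / 36.46 = 4.992 mol
n/ν for Zn = 2.172/1 = 2.172
n/ν for HCl = 4.992/2 = 2.496
Smallest n/ν is Zn → limiting reagent.
theoretical n(ZnCl2) = (1/1) × 2.172 = 2.172 mol → 296.0 g
% yield = 199 / 296.0 × 100 = 67.23 %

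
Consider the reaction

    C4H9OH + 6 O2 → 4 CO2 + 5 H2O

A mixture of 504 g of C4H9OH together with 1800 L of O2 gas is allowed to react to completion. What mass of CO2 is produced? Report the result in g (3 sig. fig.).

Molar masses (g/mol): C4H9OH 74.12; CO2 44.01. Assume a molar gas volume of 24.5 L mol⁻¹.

1200 g

n(C4H9OH) = 504.0 / 74.12 = 6.800 mol
n(O2) = 1800 / 24.5 = 73.47 mol
n/ν for C4H9OH = 6.800/1 = 6.800
n/ν for O2 = 73.47/6 = 12.25
Smallest n/ν is C4H9OH → limiting reagent.
n(CO2) = (4/1) × 6.800 = 27.20 mol
mass = 27.20 × 44.01 = 1197 g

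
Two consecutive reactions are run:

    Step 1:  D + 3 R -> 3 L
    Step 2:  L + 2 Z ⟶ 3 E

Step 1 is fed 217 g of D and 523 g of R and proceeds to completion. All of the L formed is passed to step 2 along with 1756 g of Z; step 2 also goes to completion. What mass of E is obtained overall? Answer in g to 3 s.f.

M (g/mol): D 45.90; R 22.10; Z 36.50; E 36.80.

Step 1:
n(D) = 217.0 / 45.90 = 4.728 mol
n(R) = 523.0 / 22.10 = 23.67 mol
n/ν → D: 4.728, R: 7.890; D is limiting.
n(L) produced = (3/1) × 4.728 = 14.18 mol
Step 2:
n(L) available = 14.18 mol
n(Z) = 1756 / 36.50 = 48.11 mol
n/ν → L: 14.18, Z: 24.06; L is limiting.
n(E) = (3/1) × 14.18 = 42.54 mol
mass = 42.54 × 36.80 = 1565 g

1570 g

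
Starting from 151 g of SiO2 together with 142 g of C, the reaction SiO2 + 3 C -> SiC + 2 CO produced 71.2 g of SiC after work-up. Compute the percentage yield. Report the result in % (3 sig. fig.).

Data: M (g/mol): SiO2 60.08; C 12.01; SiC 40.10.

n(SiO2) = 151.0 / 60.08 = 2.513 mol
n(C) = 142.0 / 12.01 = 11.82 mol
n/ν → SiO2: 2.513, C: 3.940; SiO2 is limiting.
theoretical n(SiC) = (1/1) × 2.513 = 2.513 mol → 100.8 g
% yield = 71.2 / 100.8 × 100 = 70.63 %

70.6 %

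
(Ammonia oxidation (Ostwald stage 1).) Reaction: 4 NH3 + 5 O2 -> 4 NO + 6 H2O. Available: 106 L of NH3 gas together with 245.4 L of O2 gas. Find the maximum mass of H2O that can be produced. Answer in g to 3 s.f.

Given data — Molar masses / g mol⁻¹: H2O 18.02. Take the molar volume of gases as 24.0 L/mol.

n(NH3) = 106.0 / 24.0 = 4.417 mol
n(O2) = 245.4 / 24.0 = 10.23 mol
n/ν for NH3 = 4.417/4 = 1.104
n/ν for O2 = 10.23/5 = 2.046
Smallest n/ν is NH3 → limiting reagent.
n(H2O) = (6/4) × 4.417 = 6.626 mol
mass = 6.626 × 18.02 = 119.4 g

119 g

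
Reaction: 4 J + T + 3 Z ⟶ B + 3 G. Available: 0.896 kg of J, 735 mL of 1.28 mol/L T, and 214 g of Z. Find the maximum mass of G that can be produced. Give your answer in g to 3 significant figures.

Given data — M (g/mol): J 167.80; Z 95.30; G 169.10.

380 g

n(J) = 0.8960×1000 / 167.80 = 5.340 mol
n(T) = 1.28 × 735.0/1000 = 0.9408 mol
n(Z) = 214.0 / 95.30 = 2.246 mol
n/ν for J = 5.340/4 = 1.335
n/ν for T = 0.9408/1 = 0.9408
n/ν for Z = 2.246/3 = 0.7487
Smallest n/ν is Z → limiting reagent.
n(G) = (3/3) × 2.246 = 2.246 mol
mass = 2.246 × 169.10 = 379.8 g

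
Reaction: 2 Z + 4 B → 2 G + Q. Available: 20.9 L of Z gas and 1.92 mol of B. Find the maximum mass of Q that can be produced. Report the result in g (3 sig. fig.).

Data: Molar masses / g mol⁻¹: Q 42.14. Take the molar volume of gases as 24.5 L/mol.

18.0 g

n(Z) = 20.90 / 24.5 = 0.8531 mol
n(B) = 1.920 mol
n/ν for Z = 0.8531/2 = 0.4266
n/ν for B = 1.920/4 = 0.4800
Smallest n/ν is Z → limiting reagent.
n(Q) = (1/2) × 0.8531 = 0.4266 mol
mass = 0.4266 × 42.14 = 17.98 g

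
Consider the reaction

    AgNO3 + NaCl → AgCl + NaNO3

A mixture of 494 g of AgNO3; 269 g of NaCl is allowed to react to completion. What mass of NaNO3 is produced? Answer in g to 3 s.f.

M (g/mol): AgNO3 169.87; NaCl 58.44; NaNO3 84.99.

247 g

n(AgNO3) = 494.0 / 169.87 = 2.908 mol
n(NaCl) = 269.0 / 58.44 = 4.603 mol
n/ν for AgNO3 = 2.908/1 = 2.908
n/ν for NaCl = 4.603/1 = 4.603
Smallest n/ν is AgNO3 → limiting reagent.
n(NaNO3) = (1/1) × 2.908 = 2.908 mol
mass = 2.908 × 84.99 = 247.2 g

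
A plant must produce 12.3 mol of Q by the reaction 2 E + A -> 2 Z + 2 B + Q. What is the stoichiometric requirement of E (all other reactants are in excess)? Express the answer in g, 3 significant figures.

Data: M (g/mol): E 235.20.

n(Q) = 12.30 mol
n(E) = (2/1) × 12.30 = 24.60 mol
mass = 24.60 × 235.20 = 5786 g

5790 g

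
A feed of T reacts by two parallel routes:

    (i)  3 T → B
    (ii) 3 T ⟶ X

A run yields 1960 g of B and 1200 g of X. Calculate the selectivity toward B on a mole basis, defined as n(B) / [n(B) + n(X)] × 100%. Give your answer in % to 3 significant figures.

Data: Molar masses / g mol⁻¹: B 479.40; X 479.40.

n(B) = 1960 / 479.40 = 4.088 mol
n(X) = 1200 / 479.40 = 2.503 mol
selectivity = 4.088/(4.088+2.503) × 100 = 62.02 %

62.0 %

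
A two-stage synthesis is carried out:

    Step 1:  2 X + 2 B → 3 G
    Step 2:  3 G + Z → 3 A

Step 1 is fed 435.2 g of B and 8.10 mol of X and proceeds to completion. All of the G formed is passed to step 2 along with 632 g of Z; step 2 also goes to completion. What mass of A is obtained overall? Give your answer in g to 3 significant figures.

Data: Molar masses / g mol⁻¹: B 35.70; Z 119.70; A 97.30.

Step 1:
n(B) = 435.2 / 35.70 = 12.19 mol
n(X) = 8.100 mol
n/ν → B: 6.095, X: 4.050; X is limiting.
n(G) produced = (3/2) × 8.100 = 12.15 mol
Step 2:
n(G) available = 12.15 mol
n(Z) = 632.0 / 119.70 = 5.280 mol
n/ν → G: 4.050, Z: 5.280; G is limiting.
n(A) = (3/3) × 12.15 = 12.15 mol
mass = 12.15 × 97.30 = 1182 g

1180 g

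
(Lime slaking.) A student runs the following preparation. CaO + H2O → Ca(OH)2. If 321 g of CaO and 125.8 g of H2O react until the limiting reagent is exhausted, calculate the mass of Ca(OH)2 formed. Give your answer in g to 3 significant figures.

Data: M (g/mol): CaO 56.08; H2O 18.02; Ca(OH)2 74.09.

n(CaO) = 321.0 / 56.08 = 5.724 mol
n(H2O) = 125.8 / 18.02 = 6.981 mol
n/ν → CaO: 5.724, H2O: 6.981; CaO is limiting.
n(Ca(OH)2) = (1/1) × 5.724 = 5.724 mol
mass = 5.724 × 74.09 = 424.1 g

424 g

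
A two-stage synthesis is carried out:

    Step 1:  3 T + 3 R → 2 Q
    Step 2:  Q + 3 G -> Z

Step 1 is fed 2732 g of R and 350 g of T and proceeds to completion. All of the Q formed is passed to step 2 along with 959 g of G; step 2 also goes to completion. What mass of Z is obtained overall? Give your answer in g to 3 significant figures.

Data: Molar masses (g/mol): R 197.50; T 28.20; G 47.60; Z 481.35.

3230 g

Step 1:
n(R) = 2732 / 197.50 = 13.83 mol
n(T) = 350.0 / 28.20 = 12.41 mol
n/ν → R: 4.610, T: 4.137; T is limiting.
n(Q) produced = (2/3) × 12.41 = 8.273 mol
Step 2:
n(Q) available = 8.273 mol
n(G) = 959.0 / 47.60 = 20.15 mol
n/ν → Q: 8.273, G: 6.717; G is limiting.
n(Z) = (1/3) × 20.15 = 6.717 mol
mass = 6.717 × 481.35 = 3233 g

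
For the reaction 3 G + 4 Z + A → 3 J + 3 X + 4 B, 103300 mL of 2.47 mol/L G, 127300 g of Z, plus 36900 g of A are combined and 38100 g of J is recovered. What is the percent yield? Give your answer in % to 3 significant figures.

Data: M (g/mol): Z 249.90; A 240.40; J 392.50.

38.0 %

n(G) = 2.47 × 103300/1000 = 255.2 mol
n(Z) = 127300 / 249.90 = 509.4 mol
n(A) = 36900 / 240.40 = 153.5 mol
n/ν for G = 255.2/3 = 85.07
n/ν for Z = 509.4/4 = 127.4
n/ν for A = 153.5/1 = 153.5
Smallest n/ν is G → limiting reagent.
theoretical n(J) = (3/3) × 255.2 = 255.2 mol → 100200 g
% yield = 38100 / 100200 × 100 = 38.02 %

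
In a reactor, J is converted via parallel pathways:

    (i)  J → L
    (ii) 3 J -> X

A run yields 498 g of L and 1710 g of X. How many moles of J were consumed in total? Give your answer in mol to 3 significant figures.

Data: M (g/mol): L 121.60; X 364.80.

18.2 mol

n(L) = 498 / 121.60 = 4.095 mol
n(X) = 1710 / 364.80 = 4.688 mol
n(J) via (i) = (1/1)×4.095 = 4.095 mol
n(J) via (ii) = (3/1)×4.688 = 14.06 mol
total n(J) = 4.095 + 14.06 = 18.16 mol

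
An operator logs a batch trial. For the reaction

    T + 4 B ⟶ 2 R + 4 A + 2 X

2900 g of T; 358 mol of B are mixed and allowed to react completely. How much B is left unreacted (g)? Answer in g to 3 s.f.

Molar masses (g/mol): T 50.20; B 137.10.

n(T) = 2900 / 50.20 = 57.77 mol
n(B) = 358.0 mol
n/ν for T = 57.77/1 = 57.77
n/ν for B = 358.0/4 = 89.50
Smallest n/ν is T → limiting reagent.
B consumed = (4/1) × 57.77 = 231.1 mol
B remaining = 358.0 − 231.1 = 126.9 mol
mass = 126.9 × 137.10 = 17400 g

17400 g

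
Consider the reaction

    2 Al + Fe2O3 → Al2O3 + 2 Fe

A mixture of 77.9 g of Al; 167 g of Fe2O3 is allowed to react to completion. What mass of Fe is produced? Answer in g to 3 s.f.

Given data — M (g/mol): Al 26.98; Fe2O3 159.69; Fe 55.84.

n(Al) = 77.90 / 26.98 = 2.887 mol
n(Fe2O3) = 167.0 / 159.69 = 1.046 mol
n/ν for Al = 2.887/2 = 1.444
n/ν for Fe2O3 = 1.046/1 = 1.046
Smallest n/ν is Fe2O3 → limiting reagent.
n(Fe) = (2/1) × 1.046 = 2.092 mol
mass = 2.092 × 55.84 = 116.8 g

117 g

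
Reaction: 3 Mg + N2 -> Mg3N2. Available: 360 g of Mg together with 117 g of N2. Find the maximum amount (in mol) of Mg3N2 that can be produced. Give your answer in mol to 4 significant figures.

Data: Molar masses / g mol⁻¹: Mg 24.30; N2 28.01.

n(Mg) = 360.0 / 24.30 = 14.81 mol
n(N2) = 117.0 / 28.01 = 4.177 mol
n/ν for Mg = 14.81/3 = 4.937
n/ν for N2 = 4.177/1 = 4.177
Smallest n/ν is N2 → limiting reagent.
n(Mg3N2) = (1/1) × 4.177 = 4.177 mol

4.177 mol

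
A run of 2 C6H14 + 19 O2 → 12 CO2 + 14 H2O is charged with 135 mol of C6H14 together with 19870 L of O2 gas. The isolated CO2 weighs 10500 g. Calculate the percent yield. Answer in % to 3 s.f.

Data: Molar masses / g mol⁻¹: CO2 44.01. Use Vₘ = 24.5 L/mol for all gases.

n(C6H14) = 135.0 mol
n(O2) = 19870 / 24.5 = 811.0 mol
n/ν for C6H14 = 135.0/2 = 67.50
n/ν for O2 = 811.0/19 = 42.68
Smallest n/ν is O2 → limiting reagent.
theoretical n(CO2) = (12/19) × 811.0 = 512.2 mol → 22540 g
% yield = 10500 / 22540 × 100 = 46.58 %

46.6 %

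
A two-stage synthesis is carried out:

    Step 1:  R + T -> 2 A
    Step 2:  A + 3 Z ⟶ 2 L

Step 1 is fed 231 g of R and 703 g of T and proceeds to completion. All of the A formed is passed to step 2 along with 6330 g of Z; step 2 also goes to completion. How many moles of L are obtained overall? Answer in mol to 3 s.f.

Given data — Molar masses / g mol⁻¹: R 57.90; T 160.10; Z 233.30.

16.0 mol

Step 1:
n(R) = 231.0 / 57.90 = 3.990 mol
n(T) = 703.0 / 160.10 = 4.391 mol
n/ν → R: 3.990, T: 4.391; R is limiting.
n(A) produced = (2/1) × 3.990 = 7.980 mol
Step 2:
n(A) available = 7.980 mol
n(Z) = 6330 / 233.30 = 27.13 mol
n/ν → A: 7.980, Z: 9.043; A is limiting.
n(L) = (2/1) × 7.980 = 15.96 mol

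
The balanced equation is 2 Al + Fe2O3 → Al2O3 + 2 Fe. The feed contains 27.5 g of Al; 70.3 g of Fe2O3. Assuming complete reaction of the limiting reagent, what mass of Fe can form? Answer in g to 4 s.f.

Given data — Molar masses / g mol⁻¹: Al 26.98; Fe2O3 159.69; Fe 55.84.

49.16 g

n(Al) = 27.50 / 26.98 = 1.019 mol
n(Fe2O3) = 70.30 / 159.69 = 0.4402 mol
n/ν for Al = 1.019/2 = 0.5095
n/ν for Fe2O3 = 0.4402/1 = 0.4402
Smallest n/ν is Fe2O3 → limiting reagent.
n(Fe) = (2/1) × 0.4402 = 0.8804 mol
mass = 0.8804 × 55.84 = 49.16 g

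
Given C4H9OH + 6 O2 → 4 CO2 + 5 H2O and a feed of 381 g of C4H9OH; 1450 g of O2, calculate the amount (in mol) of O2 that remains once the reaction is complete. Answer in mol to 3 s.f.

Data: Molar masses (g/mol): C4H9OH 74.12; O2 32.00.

14.5 mol

n(C4H9OH) = 381.0 / 74.12 = 5.140 mol
n(O2) = 1450 / 32.00 = 45.31 mol
n/ν for C4H9OH = 5.140/1 = 5.140
n/ν for O2 = 45.31/6 = 7.552
Smallest n/ν is C4H9OH → limiting reagent.
O2 consumed = (6/1) × 5.140 = 30.84 mol
O2 remaining = 45.31 − 30.84 = 14.47 mol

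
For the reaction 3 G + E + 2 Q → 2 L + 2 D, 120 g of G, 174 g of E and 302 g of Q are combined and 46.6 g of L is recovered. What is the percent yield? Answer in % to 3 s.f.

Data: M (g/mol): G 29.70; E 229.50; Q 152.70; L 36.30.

84.7 %

n(G) = 120.0 / 29.70 = 4.040 mol
n(E) = 174.0 / 229.50 = 0.7582 mol
n(Q) = 302.0 / 152.70 = 1.978 mol
n/ν → G: 1.347, E: 0.7582, Q: 0.9890; E is limiting.
theoretical n(L) = (2/1) × 0.7582 = 1.516 mol → 55.03 g
% yield = 46.6 / 55.03 × 100 = 84.68 %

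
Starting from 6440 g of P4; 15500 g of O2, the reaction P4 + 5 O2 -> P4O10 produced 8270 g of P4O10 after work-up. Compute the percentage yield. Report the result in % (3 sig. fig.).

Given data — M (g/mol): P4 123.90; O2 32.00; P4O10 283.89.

56.0 %

n(P4) = 6440 / 123.90 = 51.98 mol
n(O2) = 15500 / 32.00 = 484.4 mol
n/ν → P4: 51.98, O2: 96.88; P4 is limiting.
theoretical n(P4O10) = (1/1) × 51.98 = 51.98 mol → 14760 g
% yield = 8270 / 14760 × 100 = 56.03 %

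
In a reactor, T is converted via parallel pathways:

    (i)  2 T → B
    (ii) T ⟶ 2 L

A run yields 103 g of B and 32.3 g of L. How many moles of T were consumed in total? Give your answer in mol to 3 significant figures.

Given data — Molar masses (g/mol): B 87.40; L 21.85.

3.10 mol

n(B) = 103 / 87.40 = 1.178 mol
n(L) = 32.3 / 21.85 = 1.478 mol
n(T) via (i) = (2/1)×1.178 = 2.356 mol
n(T) via (ii) = (1/2)×1.478 = 0.7390 mol
total n(T) = 2.356 + 0.7390 = 3.095 mol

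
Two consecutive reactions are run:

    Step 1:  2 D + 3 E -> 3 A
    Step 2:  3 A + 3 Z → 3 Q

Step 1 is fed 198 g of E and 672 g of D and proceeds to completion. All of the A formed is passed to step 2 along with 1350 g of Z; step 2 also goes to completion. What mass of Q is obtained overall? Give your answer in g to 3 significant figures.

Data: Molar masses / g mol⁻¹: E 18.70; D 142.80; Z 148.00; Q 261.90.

1850 g

Step 1:
n(E) = 198.0 / 18.70 = 10.59 mol
n(D) = 672.0 / 142.80 = 4.706 mol
n/ν → E: 3.530, D: 2.353; D is limiting.
n(A) produced = (3/2) × 4.706 = 7.059 mol
Step 2:
n(A) available = 7.059 mol
n(Z) = 1350 / 148.00 = 9.122 mol
n/ν → A: 2.353, Z: 3.041; A is limiting.
n(Q) = (3/3) × 7.059 = 7.059 mol
mass = 7.059 × 261.90 = 1849 g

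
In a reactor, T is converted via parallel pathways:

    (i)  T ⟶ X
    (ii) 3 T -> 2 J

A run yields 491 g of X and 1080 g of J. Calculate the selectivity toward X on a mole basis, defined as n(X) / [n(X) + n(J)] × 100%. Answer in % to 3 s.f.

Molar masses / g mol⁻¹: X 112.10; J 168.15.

40.5 %

n(X) = 491 / 112.10 = 4.380 mol
n(J) = 1080 / 168.15 = 6.423 mol
selectivity = 4.380/(4.380+6.423) × 100 = 40.54 %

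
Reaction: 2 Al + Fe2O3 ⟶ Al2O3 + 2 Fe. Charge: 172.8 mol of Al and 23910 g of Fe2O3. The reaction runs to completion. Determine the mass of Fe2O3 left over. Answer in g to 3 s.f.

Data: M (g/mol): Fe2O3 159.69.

n(Al) = 172.8 mol
n(Fe2O3) = 23910 / 159.69 = 149.7 mol
n/ν for Al = 172.8/2 = 86.40
n/ν for Fe2O3 = 149.7/1 = 149.7
Smallest n/ν is Al → limiting reagent.
Fe2O3 consumed = (1/2) × 172.8 = 86.40 mol
Fe2O3 remaining = 149.7 − 86.40 = 63.30 mol
mass = 63.30 × 159.69 = 10110 g

10100 g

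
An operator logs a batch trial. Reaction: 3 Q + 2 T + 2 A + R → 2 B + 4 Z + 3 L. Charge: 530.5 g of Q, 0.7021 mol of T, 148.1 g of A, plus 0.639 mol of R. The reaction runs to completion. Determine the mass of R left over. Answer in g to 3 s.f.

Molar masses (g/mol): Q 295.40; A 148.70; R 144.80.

41.7 g

n(Q) = 530.5 / 295.40 = 1.796 mol
n(T) = 0.7021 mol
n(A) = 148.1 / 148.70 = 0.9960 mol
n(R) = 0.6390 mol
n/ν → Q: 0.5987, T: 0.3511, A: 0.4980, R: 0.6390; T is limiting.
R consumed = (1/2) × 0.7021 = 0.3511 mol
R remaining = 0.6390 − 0.3511 = 0.2879 mol
mass = 0.2879 × 144.80 = 41.69 g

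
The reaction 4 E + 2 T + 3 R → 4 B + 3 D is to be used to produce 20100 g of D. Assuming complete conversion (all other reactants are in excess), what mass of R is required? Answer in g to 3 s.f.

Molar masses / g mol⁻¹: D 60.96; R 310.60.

102000 g

n(D) = 20100 / 60.96 = 329.7 mol
n(R) = (3/3) × 329.7 = 329.7 mol
mass = 329.7 × 310.60 = 102400 g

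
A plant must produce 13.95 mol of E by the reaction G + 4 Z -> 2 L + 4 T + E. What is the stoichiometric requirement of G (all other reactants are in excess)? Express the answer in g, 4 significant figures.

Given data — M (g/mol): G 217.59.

3035 g

n(E) = 13.95 mol
n(G) = (1/1) × 13.95 = 13.95 mol
mass = 13.95 × 217.59 = 3035 g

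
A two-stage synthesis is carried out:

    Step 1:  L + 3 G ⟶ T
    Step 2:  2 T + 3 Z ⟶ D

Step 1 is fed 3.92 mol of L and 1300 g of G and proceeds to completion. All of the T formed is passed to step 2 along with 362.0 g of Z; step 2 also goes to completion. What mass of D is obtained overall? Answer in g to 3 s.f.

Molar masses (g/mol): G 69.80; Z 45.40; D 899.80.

1760 g

Step 1:
n(L) = 3.920 mol
n(G) = 1300 / 69.80 = 18.62 mol
n/ν → L: 3.920, G: 6.207; L is limiting.
n(T) produced = (1/1) × 3.920 = 3.920 mol
Step 2:
n(T) available = 3.920 mol
n(Z) = 362.0 / 45.40 = 7.974 mol
n/ν → T: 1.960, Z: 2.658; T is limiting.
n(D) = (1/2) × 3.920 = 1.960 mol
mass = 1.960 × 899.80 = 1764 g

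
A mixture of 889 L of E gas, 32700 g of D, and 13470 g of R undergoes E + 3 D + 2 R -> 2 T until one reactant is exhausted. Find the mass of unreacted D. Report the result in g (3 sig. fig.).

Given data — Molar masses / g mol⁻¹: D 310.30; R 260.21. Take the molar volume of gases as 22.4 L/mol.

8610 g

n(E) = 889.0 / 22.4 = 39.69 mol
n(D) = 32700 / 310.30 = 105.4 mol
n(R) = 13470 / 260.21 = 51.77 mol
n/ν for E = 39.69/1 = 39.69
n/ν for D = 105.4/3 = 35.13
n/ν for R = 51.77/2 = 25.89
Smallest n/ν is R → limiting reagent.
D consumed = (3/2) × 51.77 = 77.66 mol
D remaining = 105.4 − 77.66 = 27.74 mol
mass = 27.74 × 310.30 = 8608 g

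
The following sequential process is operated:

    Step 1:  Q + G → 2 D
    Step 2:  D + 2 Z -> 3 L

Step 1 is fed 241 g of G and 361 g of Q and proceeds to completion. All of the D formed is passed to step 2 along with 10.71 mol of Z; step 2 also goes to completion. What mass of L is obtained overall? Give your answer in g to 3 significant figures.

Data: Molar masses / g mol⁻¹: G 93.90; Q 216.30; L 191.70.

1920 g

Step 1:
n(G) = 241.0 / 93.90 = 2.567 mol
n(Q) = 361.0 / 216.30 = 1.669 mol
n/ν for G = 2.567/1 = 2.567
n/ν for Q = 1.669/1 = 1.669
Smallest n/ν is Q → limiting reagent.
n(D) produced = (2/1) × 1.669 = 3.338 mol
Step 2:
n(D) available = 3.338 mol
n(Z) = 10.71 mol
n/ν for D = 3.338/1 = 3.338
n/ν for Z = 10.71/2 = 5.355
Smallest n/ν is D → limiting reagent.
n(L) = (3/1) × 3.338 = 10.01 mol
mass = 10.01 × 191.70 = 1919 g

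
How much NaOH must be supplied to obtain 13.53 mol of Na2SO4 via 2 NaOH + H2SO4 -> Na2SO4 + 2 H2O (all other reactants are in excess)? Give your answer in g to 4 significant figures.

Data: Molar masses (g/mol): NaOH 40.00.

1082 g

n(Na2SO4) = 13.53 mol
n(NaOH) = (2/1) × 13.53 = 27.06 mol
mass = 27.06 × 40.00 = 1082 g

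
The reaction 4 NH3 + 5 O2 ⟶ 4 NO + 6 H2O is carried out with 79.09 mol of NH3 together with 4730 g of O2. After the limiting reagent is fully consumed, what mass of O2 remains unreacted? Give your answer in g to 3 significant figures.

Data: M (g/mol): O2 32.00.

1570 g

n(NH3) = 79.09 mol
n(O2) = 4730 / 32.00 = 147.8 mol
n/ν for NH3 = 79.09/4 = 19.77
n/ν for O2 = 147.8/5 = 29.56
Smallest n/ν is NH3 → limiting reagent.
O2 consumed = (5/4) × 79.09 = 98.86 mol
O2 remaining = 147.8 − 98.86 = 48.94 mol
mass = 48.94 × 32.00 = 1566 g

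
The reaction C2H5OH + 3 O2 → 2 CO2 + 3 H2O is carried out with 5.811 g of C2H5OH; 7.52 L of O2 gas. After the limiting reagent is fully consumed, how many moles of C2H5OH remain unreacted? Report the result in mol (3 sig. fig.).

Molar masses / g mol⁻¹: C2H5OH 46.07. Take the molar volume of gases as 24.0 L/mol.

0.0217 mol

n(C2H5OH) = 5.811 / 46.07 = 0.1261 mol
n(O2) = 7.520 / 24.0 = 0.3133 mol
n/ν for C2H5OH = 0.1261/1 = 0.1261
n/ν for O2 = 0.3133/3 = 0.1044
Smallest n/ν is O2 → limiting reagent.
C2H5OH consumed = (1/3) × 0.3133 = 0.1044 mol
C2H5OH remaining = 0.1261 − 0.1044 = 0.02170 mol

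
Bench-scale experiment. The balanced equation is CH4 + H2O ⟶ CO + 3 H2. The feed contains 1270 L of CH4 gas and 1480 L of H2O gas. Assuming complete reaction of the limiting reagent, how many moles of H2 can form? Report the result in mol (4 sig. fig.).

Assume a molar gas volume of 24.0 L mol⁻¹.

n(CH4) = 1270 / 24.0 = 52.92 mol
n(H2O) = 1480 / 24.0 = 61.67 mol
n/ν → CH4: 52.92, H2O: 61.67; CH4 is limiting.
n(H2) = (3/1) × 52.92 = 158.8 mol

158.8 mol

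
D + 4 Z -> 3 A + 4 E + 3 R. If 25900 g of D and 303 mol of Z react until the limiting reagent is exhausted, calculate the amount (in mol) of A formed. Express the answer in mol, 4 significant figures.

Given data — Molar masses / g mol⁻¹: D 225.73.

227.3 mol

n(D) = 25900 / 225.73 = 114.7 mol
n(Z) = 303.0 mol
n/ν → D: 114.7, Z: 75.75; Z is limiting.
n(A) = (3/4) × 303.0 = 227.3 mol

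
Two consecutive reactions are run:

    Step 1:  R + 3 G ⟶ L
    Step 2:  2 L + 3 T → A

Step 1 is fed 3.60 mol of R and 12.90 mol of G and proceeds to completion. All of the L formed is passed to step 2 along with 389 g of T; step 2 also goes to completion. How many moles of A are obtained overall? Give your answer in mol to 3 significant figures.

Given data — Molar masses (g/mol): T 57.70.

1.80 mol

Step 1:
n(R) = 3.600 mol
n(G) = 12.90 mol
n/ν for R = 3.600/1 = 3.600
n/ν for G = 12.90/3 = 4.300
Smallest n/ν is R → limiting reagent.
n(L) produced = (1/1) × 3.600 = 3.600 mol
Step 2:
n(L) available = 3.600 mol
n(T) = 389.0 / 57.70 = 6.742 mol
n/ν for L = 3.600/2 = 1.800
n/ν for T = 6.742/3 = 2.247
Smallest n/ν is L → limiting reagent.
n(A) = (1/2) × 3.600 = 1.800 mol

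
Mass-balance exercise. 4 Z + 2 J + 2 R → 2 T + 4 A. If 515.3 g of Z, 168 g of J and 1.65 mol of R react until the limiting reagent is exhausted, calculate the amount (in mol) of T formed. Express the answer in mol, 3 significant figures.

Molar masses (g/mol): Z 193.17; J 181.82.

0.924 mol

n(Z) = 515.3 / 193.17 = 2.668 mol
n(J) = 168.0 / 181.82 = 0.9240 mol
n(R) = 1.650 mol
n/ν for Z = 2.668/4 = 0.6670
n/ν for J = 0.9240/2 = 0.4620
n/ν for R = 1.650/2 = 0.8250
Smallest n/ν is J → limiting reagent.
n(T) = (2/2) × 0.9240 = 0.9240 mol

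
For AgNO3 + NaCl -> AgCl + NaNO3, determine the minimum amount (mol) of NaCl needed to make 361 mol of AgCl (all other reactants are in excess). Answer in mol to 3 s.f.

n(AgCl) = 361.0 mol
n(NaCl) = (1/1) × 361.0 = 361.0 mol

361 mol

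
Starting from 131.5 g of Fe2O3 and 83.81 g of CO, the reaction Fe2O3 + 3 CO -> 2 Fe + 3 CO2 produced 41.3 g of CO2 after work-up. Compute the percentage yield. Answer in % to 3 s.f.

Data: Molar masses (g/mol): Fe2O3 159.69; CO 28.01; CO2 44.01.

38.0 %

n(Fe2O3) = 131.5 / 159.69 = 0.8235 mol
n(CO) = 83.81 / 28.01 = 2.992 mol
n/ν → Fe2O3: 0.8235, CO: 0.9973; Fe2O3 is limiting.
theoretical n(CO2) = (3/1) × 0.8235 = 2.471 mol → 108.7 g
% yield = 41.3 / 108.7 × 100 = 37.99 %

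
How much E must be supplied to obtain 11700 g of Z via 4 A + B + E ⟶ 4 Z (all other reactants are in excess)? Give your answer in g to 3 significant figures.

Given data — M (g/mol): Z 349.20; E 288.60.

2420 g

n(Z) = 11700 / 349.20 = 33.51 mol
n(E) = (1/4) × 33.51 = 8.378 mol
mass = 8.378 × 288.60 = 2418 g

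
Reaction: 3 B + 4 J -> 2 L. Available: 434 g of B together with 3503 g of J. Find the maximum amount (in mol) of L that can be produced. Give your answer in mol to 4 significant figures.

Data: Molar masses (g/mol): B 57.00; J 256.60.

n(B) = 434.0 / 57.00 = 7.614 mol
n(J) = 3503 / 256.60 = 13.65 mol
n/ν → B: 2.538, J: 3.413; B is limiting.
n(L) = (2/3) × 7.614 = 5.076 mol

5.076 mol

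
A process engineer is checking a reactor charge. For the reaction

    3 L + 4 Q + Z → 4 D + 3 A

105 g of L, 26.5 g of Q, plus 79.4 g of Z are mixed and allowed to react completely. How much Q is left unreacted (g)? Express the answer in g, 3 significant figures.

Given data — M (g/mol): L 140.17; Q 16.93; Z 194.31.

n(L) = 105.0 / 140.17 = 0.7491 mol
n(Q) = 26.50 / 16.93 = 1.565 mol
n(Z) = 79.40 / 194.31 = 0.4086 mol
n/ν for L = 0.7491/3 = 0.2497
n/ν for Q = 1.565/4 = 0.3913
n/ν for Z = 0.4086/1 = 0.4086
Smallest n/ν is L → limiting reagent.
Q consumed = (4/3) × 0.7491 = 0.9988 mol
Q remaining = 1.565 − 0.9988 = 0.5662 mol
mass = 0.5662 × 16.93 = 9.586 g

9.59 g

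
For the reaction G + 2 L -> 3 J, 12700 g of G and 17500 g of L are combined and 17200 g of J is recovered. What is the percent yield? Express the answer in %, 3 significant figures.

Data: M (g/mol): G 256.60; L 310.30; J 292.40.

n(G) = 12700 / 256.60 = 49.49 mol
n(L) = 17500 / 310.30 = 56.40 mol
n/ν for G = 49.49/1 = 49.49
n/ν for L = 56.40/2 = 28.20
Smallest n/ν is L → limiting reagent.
theoretical n(J) = (3/2) × 56.40 = 84.60 mol → 24740 g
% yield = 17200 / 24740 × 100 = 69.52 %

69.5 %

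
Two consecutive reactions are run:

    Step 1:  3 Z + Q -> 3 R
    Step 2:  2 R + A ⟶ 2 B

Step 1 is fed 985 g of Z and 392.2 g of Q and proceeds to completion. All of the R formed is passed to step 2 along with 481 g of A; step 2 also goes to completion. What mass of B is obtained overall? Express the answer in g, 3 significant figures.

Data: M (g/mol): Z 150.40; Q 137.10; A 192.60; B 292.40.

1460 g

Step 1:
n(Z) = 985.0 / 150.40 = 6.549 mol
n(Q) = 392.2 / 137.10 = 2.861 mol
n/ν for Z = 6.549/3 = 2.183
n/ν for Q = 2.861/1 = 2.861
Smallest n/ν is Z → limiting reagent.
n(R) produced = (3/3) × 6.549 = 6.549 mol
Step 2:
n(R) available = 6.549 mol
n(A) = 481.0 / 192.60 = 2.497 mol
n/ν for R = 6.549/2 = 3.275
n/ν for A = 2.497/1 = 2.497
Smallest n/ν is A → limiting reagent.
n(B) = (2/1) × 2.497 = 4.994 mol
mass = 4.994 × 292.40 = 1460 g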